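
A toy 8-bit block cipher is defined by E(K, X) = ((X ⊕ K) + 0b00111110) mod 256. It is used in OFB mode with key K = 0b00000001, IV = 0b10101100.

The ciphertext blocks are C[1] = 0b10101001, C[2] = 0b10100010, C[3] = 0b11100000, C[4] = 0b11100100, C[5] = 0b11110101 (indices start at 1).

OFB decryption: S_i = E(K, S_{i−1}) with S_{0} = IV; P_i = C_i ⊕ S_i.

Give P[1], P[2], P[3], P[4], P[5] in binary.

P[1] = 0b01000010, P[2] = 0b10001010, P[3] = 0b10000111, P[4] = 0b01000000, P[5] = 0b00010110

P[1]: S = E(K, 0b10101100) = 0b11101011; 0b10101001 ⊕ 0b11101011 = 0b01000010.
P[2]: S = E(K, 0b11101011) = 0b00101000; 0b10100010 ⊕ 0b00101000 = 0b10001010.
P[3]: S = E(K, 0b00101000) = 0b01100111; 0b11100000 ⊕ 0b01100111 = 0b10000111.
P[4]: S = E(K, 0b01100111) = 0b10100100; 0b11100100 ⊕ 0b10100100 = 0b01000000.
P[5]: S = E(K, 0b10100100) = 0b11100011; 0b11110101 ⊕ 0b11100011 = 0b00010110.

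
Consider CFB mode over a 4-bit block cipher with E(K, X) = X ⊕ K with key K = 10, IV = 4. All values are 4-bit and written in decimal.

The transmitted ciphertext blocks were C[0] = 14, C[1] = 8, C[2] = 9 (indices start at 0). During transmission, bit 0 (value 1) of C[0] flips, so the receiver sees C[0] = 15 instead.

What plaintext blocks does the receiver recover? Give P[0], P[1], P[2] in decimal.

P[0] = 1, P[1] = 13, P[2] = 11

CFB decryption: P_i = C_i ⊕ E(K, C_{i−1}), with C_{−1} = IV.
Only C[0] changed, to 15. In CFB, a change in C_i flips the same bit in P_i and garbles P_{i+1}. Decrypting the received ciphertext:
P[0]: E(K, 4) = 14; 15 ⊕ 14 = 1.
P[1]: E(K, 15) = 5; 8 ⊕ 5 = 13.
P[2]: E(K, 8) = 2; 9 ⊕ 2 = 11.
Blocks that differ from the original plaintext: P[0], P[1].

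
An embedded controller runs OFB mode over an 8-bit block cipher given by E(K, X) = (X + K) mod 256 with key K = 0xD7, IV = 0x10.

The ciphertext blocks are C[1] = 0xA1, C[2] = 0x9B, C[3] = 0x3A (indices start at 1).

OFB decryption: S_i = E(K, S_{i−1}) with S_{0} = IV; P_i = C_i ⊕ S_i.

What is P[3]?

P[1]: S = E(K, 0x10) = 0xE7; 0xA1 ⊕ 0xE7 = 0x46.
P[2]: S = E(K, 0xE7) = 0xBE; 0x9B ⊕ 0xBE = 0x25.
P[3]: S = E(K, 0xBE) = 0x95; 0x3A ⊕ 0x95 = 0xAF.

P[3] = 0xAF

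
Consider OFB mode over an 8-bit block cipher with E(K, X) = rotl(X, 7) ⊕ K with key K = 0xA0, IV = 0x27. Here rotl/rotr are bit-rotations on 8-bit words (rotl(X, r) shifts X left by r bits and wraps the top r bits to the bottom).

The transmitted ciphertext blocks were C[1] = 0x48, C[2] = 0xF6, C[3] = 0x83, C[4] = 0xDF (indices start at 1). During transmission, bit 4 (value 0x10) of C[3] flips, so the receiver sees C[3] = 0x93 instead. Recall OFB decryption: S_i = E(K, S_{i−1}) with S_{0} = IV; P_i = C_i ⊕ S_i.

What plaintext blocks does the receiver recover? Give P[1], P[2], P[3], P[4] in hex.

Only C[3] changed, to 0x93. In OFB, a change in C_i flips the same bit in P_i only; the keystream is unaffected. Decrypting the received ciphertext:
P[1]: S = E(K, 0x27) = 0x33; 0x48 ⊕ 0x33 = 0x7B.
P[2]: S = E(K, 0x33) = 0x39; 0xF6 ⊕ 0x39 = 0xCF.
P[3]: S = E(K, 0x39) = 0x3C; 0x93 ⊕ 0x3C = 0xAF.
P[4]: S = E(K, 0x3C) = 0xBE; 0xDF ⊕ 0xBE = 0x61.
Blocks that differ from the original plaintext: P[3].

P[1] = 0x7B, P[2] = 0xCF, P[3] = 0xAF, P[4] = 0x61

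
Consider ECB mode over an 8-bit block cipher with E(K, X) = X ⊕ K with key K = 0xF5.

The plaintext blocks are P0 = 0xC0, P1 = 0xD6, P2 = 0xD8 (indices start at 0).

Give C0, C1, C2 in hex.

C0 = 0x35, C1 = 0x23, C2 = 0x2D

ECB encryption: C_i = E(K, P_i).
C0: E(K, 0xC0) = 0x35.
C1: E(K, 0xD6) = 0x23.
C2: E(K, 0xD8) = 0x2D.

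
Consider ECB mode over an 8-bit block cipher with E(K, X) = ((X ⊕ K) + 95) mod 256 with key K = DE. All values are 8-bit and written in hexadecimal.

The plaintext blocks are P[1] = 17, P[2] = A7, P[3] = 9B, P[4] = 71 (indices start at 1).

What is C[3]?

ECB encryption: C_i = E(K, P_i).
C[3]: E(K, 9B) = DA.

C[3] = DA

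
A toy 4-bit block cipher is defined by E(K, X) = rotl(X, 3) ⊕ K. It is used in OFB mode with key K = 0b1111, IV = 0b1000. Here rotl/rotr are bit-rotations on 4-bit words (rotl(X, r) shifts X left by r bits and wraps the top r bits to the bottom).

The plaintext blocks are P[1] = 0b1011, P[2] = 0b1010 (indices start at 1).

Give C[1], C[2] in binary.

OFB encryption: S_i = E(K, S_{i−1}) with S_{0} = IV; C_i = P_i ⊕ S_i.
C[1]: S = E(K, 0b1000) = 0b1011; 0b1011 ⊕ 0b1011 = 0b0000.
C[2]: S = E(K, 0b1011) = 0b0010; 0b1010 ⊕ 0b0010 = 0b1000.

C[1] = 0b0000, C[2] = 0b1000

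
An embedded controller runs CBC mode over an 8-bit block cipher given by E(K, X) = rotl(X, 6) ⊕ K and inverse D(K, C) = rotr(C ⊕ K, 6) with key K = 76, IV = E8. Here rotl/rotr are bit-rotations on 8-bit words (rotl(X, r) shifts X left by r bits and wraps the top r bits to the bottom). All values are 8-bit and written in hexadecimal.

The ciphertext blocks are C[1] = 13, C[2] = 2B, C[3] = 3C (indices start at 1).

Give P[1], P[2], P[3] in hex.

CBC decryption: P_i = D(K, C_i) ⊕ C_{i−1}, with C_{0} = IV.
P[1]: D(K, 13) = 95; 95 ⊕ E8 = 7D.
P[2]: D(K, 2B) = 75; 75 ⊕ 13 = 66.
P[3]: D(K, 3C) = 29; 29 ⊕ 2B = 02.

P[1] = 7D, P[2] = 66, P[3] = 02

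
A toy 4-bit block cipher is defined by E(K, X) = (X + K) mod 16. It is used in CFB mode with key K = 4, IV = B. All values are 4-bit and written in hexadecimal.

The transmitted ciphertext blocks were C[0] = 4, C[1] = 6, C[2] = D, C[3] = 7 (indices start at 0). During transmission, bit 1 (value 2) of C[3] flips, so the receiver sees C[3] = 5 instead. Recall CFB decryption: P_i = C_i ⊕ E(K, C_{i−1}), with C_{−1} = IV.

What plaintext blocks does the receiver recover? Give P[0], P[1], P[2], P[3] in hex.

Only C[3] changed, to 5. In CFB, a change in C_i flips the same bit in P_i and garbles P_{i+1}. Decrypting the received ciphertext:
P[0]: E(K, B) = F; 4 ⊕ F = B.
P[1]: E(K, 4) = 8; 6 ⊕ 8 = E.
P[2]: E(K, 6) = A; D ⊕ A = 7.
P[3]: E(K, D) = 1; 5 ⊕ 1 = 4.
Blocks that differ from the original plaintext: P[3].

P[0] = B, P[1] = E, P[2] = 7, P[3] = 4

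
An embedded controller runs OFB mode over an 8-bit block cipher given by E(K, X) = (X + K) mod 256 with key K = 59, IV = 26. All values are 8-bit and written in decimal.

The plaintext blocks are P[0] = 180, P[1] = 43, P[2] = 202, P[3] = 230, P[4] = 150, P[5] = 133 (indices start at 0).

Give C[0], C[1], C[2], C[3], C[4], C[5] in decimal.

OFB encryption: S_i = E(K, S_{i−1}) with S_{−1} = IV; C_i = P_i ⊕ S_i.
C[0]: S = E(K, 26) = 85; 180 ⊕ 85 = 225.
C[1]: S = E(K, 85) = 144; 43 ⊕ 144 = 187.
C[2]: S = E(K, 144) = 203; 202 ⊕ 203 = 1.
C[3]: S = E(K, 203) = 6; 230 ⊕ 6 = 224.
C[4]: S = E(K, 6) = 65; 150 ⊕ 65 = 215.
C[5]: S = E(K, 65) = 124; 133 ⊕ 124 = 249.

C[0] = 225, C[1] = 187, C[2] = 1, C[3] = 224, C[4] = 215, C[5] = 249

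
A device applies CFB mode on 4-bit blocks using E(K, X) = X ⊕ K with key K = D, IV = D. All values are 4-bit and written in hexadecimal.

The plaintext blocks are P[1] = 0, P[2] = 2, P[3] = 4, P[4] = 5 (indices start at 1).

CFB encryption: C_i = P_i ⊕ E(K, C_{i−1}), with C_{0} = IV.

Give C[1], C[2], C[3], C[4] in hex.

C[1] = 0, C[2] = F, C[3] = 6, C[4] = E

C[1]: E(K, D) = 0; 0 ⊕ 0 = 0.
C[2]: E(K, 0) = D; 2 ⊕ D = F.
C[3]: E(K, F) = 2; 4 ⊕ 2 = 6.
C[4]: E(K, 6) = B; 5 ⊕ B = E.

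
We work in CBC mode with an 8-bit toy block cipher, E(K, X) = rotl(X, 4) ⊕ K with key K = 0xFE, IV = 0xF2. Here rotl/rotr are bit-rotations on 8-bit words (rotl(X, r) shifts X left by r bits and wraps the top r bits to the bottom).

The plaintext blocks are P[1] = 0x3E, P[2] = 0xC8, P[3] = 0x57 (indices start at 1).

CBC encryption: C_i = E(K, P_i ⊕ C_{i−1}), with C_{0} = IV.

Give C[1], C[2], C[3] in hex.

C[1] = 0x32, C[2] = 0x51, C[3] = 0x9E

C[1]: P[1] ⊕ 0xF2 = 0xCC; E(K, 0xCC) = 0x32.
C[2]: P[2] ⊕ 0x32 = 0xFA; E(K, 0xFA) = 0x51.
C[3]: P[3] ⊕ 0x51 = 0x06; E(K, 0x06) = 0x9E.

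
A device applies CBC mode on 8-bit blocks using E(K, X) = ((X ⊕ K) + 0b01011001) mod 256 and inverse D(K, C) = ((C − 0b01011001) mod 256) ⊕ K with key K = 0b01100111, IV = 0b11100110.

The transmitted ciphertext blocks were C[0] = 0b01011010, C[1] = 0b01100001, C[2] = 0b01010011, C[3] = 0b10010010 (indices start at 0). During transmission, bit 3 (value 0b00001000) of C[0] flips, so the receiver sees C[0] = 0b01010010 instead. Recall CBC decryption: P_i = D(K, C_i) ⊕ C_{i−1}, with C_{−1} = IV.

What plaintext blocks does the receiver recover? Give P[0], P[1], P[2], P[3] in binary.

Only C[0] changed, to 0b01010010. In CBC, a change in C_i garbles P_i and flips the same bit in P_{i+1}. Decrypting the received ciphertext:
P[0]: D(K, 0b01010010) = 0b10011110; 0b10011110 ⊕ 0b11100110 = 0b01111000.
P[1]: D(K, 0b01100001) = 0b01101111; 0b01101111 ⊕ 0b01010010 = 0b00111101.
P[2]: D(K, 0b01010011) = 0b10011101; 0b10011101 ⊕ 0b01100001 = 0b11111100.
P[3]: D(K, 0b10010010) = 0b01011110; 0b01011110 ⊕ 0b01010011 = 0b00001101.
Blocks that differ from the original plaintext: P[0], P[1].

P[0] = 0b01111000, P[1] = 0b00111101, P[2] = 0b11111100, P[3] = 0b00001101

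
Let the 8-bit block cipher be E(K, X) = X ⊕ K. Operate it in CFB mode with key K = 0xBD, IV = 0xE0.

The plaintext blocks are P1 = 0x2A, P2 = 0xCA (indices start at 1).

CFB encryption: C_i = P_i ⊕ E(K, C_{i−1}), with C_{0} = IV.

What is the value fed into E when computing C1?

C1: E(K, 0xE0) = 0x5D; 0x2A ⊕ 0x5D = 0x77.
So the input to E for block 1 is 0xE0.

0xE0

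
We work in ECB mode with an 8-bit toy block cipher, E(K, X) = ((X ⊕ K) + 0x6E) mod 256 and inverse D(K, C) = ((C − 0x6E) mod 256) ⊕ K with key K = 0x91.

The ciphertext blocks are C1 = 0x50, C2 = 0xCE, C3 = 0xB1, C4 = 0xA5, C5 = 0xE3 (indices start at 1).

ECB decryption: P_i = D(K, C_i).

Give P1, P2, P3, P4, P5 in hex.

P1: D(K, 0x50) = 0x73.
P2: D(K, 0xCE) = 0xF1.
P3: D(K, 0xB1) = 0xD2.
P4: D(K, 0xA5) = 0xA6.
P5: D(K, 0xE3) = 0xE4.

P1 = 0x73, P2 = 0xF1, P3 = 0xD2, P4 = 0xA6, P5 = 0xE4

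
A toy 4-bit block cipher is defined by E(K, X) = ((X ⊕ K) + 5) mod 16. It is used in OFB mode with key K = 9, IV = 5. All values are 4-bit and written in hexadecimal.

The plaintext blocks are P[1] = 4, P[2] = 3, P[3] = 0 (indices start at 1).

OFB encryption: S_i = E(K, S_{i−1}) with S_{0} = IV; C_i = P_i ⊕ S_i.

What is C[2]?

C[2] = E

C[1]: S = E(K, 5) = 1; 4 ⊕ 1 = 5.
C[2]: S = E(K, 1) = D; 3 ⊕ D = E.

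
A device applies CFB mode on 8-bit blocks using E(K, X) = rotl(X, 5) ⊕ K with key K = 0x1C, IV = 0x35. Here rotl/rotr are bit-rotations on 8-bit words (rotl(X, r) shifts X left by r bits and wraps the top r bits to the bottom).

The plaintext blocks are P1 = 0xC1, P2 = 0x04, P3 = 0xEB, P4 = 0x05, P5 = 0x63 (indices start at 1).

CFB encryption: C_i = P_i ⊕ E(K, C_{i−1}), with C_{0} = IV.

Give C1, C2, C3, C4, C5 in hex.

C1 = 0x7B, C2 = 0x77, C3 = 0x19, C4 = 0x3A, C5 = 0x38

C1: E(K, 0x35) = 0xBA; 0xC1 ⊕ 0xBA = 0x7B.
C2: E(K, 0x7B) = 0x73; 0x04 ⊕ 0x73 = 0x77.
C3: E(K, 0x77) = 0xF2; 0xEB ⊕ 0xF2 = 0x19.
C4: E(K, 0x19) = 0x3F; 0x05 ⊕ 0x3F = 0x3A.
C5: E(K, 0x3A) = 0x5B; 0x63 ⊕ 0x5B = 0x38.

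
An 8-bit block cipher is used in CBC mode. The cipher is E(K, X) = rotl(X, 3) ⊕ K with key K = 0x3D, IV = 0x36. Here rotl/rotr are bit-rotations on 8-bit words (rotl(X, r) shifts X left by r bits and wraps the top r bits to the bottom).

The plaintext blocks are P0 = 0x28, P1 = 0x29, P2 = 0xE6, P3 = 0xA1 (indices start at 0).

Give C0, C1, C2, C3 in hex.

CBC encryption: C_i = E(K, P_i ⊕ C_{i−1}), with C_{−1} = IV.
C0: P0 ⊕ 0x36 = 0x1E; E(K, 0x1E) = 0xCD.
C1: P1 ⊕ 0xCD = 0xE4; E(K, 0xE4) = 0x1A.
C2: P2 ⊕ 0x1A = 0xFC; E(K, 0xFC) = 0xDA.
C3: P3 ⊕ 0xDA = 0x7B; E(K, 0x7B) = 0xE6.

C0 = 0xCD, C1 = 0x1A, C2 = 0xDA, C3 = 0xE6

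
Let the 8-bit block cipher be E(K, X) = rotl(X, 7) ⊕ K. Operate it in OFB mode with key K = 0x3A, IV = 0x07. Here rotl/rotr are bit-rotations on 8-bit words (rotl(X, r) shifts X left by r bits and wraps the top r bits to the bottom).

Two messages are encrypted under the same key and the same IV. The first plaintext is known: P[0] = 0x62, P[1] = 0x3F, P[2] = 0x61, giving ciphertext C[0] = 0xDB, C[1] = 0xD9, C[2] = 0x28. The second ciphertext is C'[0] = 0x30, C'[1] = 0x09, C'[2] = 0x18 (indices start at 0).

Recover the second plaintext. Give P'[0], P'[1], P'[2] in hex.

P'[0] = 0x89, P'[1] = 0xEF, P'[2] = 0x51

In OFB with a reused IV, both messages share the same keystream S_i, so C_i ⊕ C'_i = P_i ⊕ P'_i and thus P'_i = P_i ⊕ C_i ⊕ C'_i.
P'[0]: 0x62 ⊕ 0xDB ⊕ 0x30 = 0x89.
P'[1]: 0x3F ⊕ 0xD9 ⊕ 0x09 = 0xEF.
P'[2]: 0x61 ⊕ 0x28 ⊕ 0x18 = 0x51.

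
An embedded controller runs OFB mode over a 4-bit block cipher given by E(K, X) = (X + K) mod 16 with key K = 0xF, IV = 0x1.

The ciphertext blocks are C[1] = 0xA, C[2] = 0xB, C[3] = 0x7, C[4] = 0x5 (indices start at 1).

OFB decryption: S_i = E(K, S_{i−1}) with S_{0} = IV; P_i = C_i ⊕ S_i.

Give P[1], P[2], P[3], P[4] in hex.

P[1] = 0xA, P[2] = 0x4, P[3] = 0x9, P[4] = 0x8

P[1]: S = E(K, 0x1) = 0x0; 0xA ⊕ 0x0 = 0xA.
P[2]: S = E(K, 0x0) = 0xF; 0xB ⊕ 0xF = 0x4.
P[3]: S = E(K, 0xF) = 0xE; 0x7 ⊕ 0xE = 0x9.
P[4]: S = E(K, 0xE) = 0xD; 0x5 ⊕ 0xD = 0x8.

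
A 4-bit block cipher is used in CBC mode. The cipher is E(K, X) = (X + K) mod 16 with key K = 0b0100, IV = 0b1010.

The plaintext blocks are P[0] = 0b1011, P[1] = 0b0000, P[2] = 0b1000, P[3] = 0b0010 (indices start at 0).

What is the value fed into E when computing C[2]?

0b0001

CBC encryption: C_i = E(K, P_i ⊕ C_{i−1}), with C_{−1} = IV.
C[0]: P[0] ⊕ 0b1010 = 0b0001; E(K, 0b0001) = 0b0101.
C[1]: P[1] ⊕ 0b0101 = 0b0101; E(K, 0b0101) = 0b1001.
C[2]: P[2] ⊕ 0b1001 = 0b0001; E(K, 0b0001) = 0b0101.
So the input to E for block [2] is 0b0001.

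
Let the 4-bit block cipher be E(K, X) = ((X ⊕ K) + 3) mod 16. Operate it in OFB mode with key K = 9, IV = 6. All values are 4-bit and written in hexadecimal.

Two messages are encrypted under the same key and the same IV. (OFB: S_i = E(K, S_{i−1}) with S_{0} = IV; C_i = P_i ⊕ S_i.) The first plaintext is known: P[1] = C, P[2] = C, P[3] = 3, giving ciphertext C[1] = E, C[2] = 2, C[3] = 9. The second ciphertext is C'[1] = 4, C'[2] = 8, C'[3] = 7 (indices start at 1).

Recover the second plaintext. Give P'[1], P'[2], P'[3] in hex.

In OFB with a reused IV, both messages share the same keystream S_i, so C_i ⊕ C'_i = P_i ⊕ P'_i and thus P'_i = P_i ⊕ C_i ⊕ C'_i.
P'[1]: C ⊕ E ⊕ 4 = 6.
P'[2]: C ⊕ 2 ⊕ 8 = 6.
P'[3]: 3 ⊕ 9 ⊕ 7 = D.

P'[1] = 6, P'[2] = 6, P'[3] = D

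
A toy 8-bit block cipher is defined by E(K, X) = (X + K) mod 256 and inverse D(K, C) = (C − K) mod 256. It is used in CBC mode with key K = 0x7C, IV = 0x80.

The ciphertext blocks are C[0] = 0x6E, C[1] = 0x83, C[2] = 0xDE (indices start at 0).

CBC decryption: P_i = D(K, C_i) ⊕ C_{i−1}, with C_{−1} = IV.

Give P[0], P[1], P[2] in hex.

P[0] = 0x72, P[1] = 0x69, P[2] = 0xE1

P[0]: D(K, 0x6E) = 0xF2; 0xF2 ⊕ 0x80 = 0x72.
P[1]: D(K, 0x83) = 0x07; 0x07 ⊕ 0x6E = 0x69.
P[2]: D(K, 0xDE) = 0x62; 0x62 ⊕ 0x83 = 0xE1.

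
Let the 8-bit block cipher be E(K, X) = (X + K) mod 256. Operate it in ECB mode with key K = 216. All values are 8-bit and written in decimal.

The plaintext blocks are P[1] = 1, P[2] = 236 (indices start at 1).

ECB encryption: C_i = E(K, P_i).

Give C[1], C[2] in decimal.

C[1]: E(K, 1) = 217.
C[2]: E(K, 236) = 196.

C[1] = 217, C[2] = 196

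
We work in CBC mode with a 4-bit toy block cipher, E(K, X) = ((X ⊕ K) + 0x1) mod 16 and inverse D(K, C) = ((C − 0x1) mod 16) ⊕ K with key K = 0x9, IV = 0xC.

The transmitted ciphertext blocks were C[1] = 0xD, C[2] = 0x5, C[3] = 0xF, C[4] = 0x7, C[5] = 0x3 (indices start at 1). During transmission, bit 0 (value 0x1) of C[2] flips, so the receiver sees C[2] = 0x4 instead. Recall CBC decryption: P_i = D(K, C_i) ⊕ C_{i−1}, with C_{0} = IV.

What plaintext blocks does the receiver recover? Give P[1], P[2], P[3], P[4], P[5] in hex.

Only C[2] changed, to 0x4. In CBC, a change in C_i garbles P_i and flips the same bit in P_{i+1}. Decrypting the received ciphertext:
P[1]: D(K, 0xD) = 0x5; 0x5 ⊕ 0xC = 0x9.
P[2]: D(K, 0x4) = 0xA; 0xA ⊕ 0xD = 0x7.
P[3]: D(K, 0xF) = 0x7; 0x7 ⊕ 0x4 = 0x3.
P[4]: D(K, 0x7) = 0xF; 0xF ⊕ 0xF = 0x0.
P[5]: D(K, 0x3) = 0xB; 0xB ⊕ 0x7 = 0xC.
Blocks that differ from the original plaintext: P[2], P[3].

P[1] = 0x9, P[2] = 0x7, P[3] = 0x3, P[4] = 0x0, P[5] = 0xC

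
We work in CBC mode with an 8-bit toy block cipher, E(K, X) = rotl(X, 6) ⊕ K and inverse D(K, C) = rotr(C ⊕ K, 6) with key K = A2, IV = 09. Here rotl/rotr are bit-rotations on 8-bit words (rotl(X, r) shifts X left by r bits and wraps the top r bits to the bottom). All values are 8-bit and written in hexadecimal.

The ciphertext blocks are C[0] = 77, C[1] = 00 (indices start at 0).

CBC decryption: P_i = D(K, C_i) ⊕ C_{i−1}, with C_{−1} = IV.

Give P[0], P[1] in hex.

P[0] = 5E, P[1] = FD

P[0]: D(K, 77) = 57; 57 ⊕ 09 = 5E.
P[1]: D(K, 00) = 8A; 8A ⊕ 77 = FD.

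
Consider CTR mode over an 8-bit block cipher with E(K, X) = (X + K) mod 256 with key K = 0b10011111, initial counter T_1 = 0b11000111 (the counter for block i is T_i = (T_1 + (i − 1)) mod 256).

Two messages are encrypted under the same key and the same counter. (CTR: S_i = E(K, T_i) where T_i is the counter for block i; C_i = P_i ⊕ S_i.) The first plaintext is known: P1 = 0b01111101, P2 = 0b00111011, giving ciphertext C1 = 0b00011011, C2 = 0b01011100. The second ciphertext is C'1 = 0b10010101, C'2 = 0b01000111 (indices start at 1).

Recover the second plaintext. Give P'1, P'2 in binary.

In CTR with a reused counter, both messages share the same keystream S_i, so C_i ⊕ C'_i = P_i ⊕ P'_i and thus P'_i = P_i ⊕ C_i ⊕ C'_i.
P'1: 0b01111101 ⊕ 0b00011011 ⊕ 0b10010101 = 0b11110011.
P'2: 0b00111011 ⊕ 0b01011100 ⊕ 0b01000111 = 0b00100000.

P'1 = 0b11110011, P'2 = 0b00100000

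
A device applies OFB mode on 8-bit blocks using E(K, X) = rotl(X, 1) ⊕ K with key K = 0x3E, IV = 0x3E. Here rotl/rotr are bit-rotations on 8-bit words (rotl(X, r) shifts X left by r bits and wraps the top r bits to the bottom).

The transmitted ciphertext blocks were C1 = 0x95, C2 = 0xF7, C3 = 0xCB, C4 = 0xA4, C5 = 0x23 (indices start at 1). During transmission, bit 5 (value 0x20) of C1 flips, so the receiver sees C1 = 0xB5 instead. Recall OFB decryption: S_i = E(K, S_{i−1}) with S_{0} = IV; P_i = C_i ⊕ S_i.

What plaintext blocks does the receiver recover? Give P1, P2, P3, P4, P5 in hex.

Only C1 changed, to 0xB5. In OFB, a change in C_i flips the same bit in P_i only; the keystream is unaffected. Decrypting the received ciphertext:
P1: S = E(K, 0x3E) = 0x42; 0xB5 ⊕ 0x42 = 0xF7.
P2: S = E(K, 0x42) = 0xBA; 0xF7 ⊕ 0xBA = 0x4D.
P3: S = E(K, 0xBA) = 0x4B; 0xCB ⊕ 0x4B = 0x80.
P4: S = E(K, 0x4B) = 0xA8; 0xA4 ⊕ 0xA8 = 0x0C.
P5: S = E(K, 0xA8) = 0x6F; 0x23 ⊕ 0x6F = 0x4C.
Blocks that differ from the original plaintext: P1.

P1 = 0xF7, P2 = 0x4D, P3 = 0x80, P4 = 0x0C, P5 = 0x4C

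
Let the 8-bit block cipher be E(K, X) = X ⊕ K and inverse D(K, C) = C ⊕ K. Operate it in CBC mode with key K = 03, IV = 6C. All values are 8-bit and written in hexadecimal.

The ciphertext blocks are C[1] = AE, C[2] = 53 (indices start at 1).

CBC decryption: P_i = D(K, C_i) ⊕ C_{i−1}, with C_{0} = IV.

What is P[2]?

P[2] = FE

P[2]: D(K, 53) = 50; 50 ⊕ AE = FE.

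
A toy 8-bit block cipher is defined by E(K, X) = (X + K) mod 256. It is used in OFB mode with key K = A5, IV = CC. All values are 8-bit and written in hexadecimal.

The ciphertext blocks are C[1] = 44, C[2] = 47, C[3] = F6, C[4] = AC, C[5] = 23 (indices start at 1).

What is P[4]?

OFB decryption: S_i = E(K, S_{i−1}) with S_{0} = IV; P_i = C_i ⊕ S_i.
P[1]: S = E(K, CC) = 71; 44 ⊕ 71 = 35.
P[2]: S = E(K, 71) = 16; 47 ⊕ 16 = 51.
P[3]: S = E(K, 16) = BB; F6 ⊕ BB = 4D.
P[4]: S = E(K, BB) = 60; AC ⊕ 60 = CC.

P[4] = CC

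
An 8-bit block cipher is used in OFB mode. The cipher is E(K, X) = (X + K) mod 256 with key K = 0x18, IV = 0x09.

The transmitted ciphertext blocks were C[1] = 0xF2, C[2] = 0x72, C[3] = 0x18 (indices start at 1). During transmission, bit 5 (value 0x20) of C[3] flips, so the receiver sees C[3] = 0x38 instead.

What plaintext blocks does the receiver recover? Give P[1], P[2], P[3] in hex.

OFB decryption: S_i = E(K, S_{i−1}) with S_{0} = IV; P_i = C_i ⊕ S_i.
Only C[3] changed, to 0x38. In OFB, a change in C_i flips the same bit in P_i only; the keystream is unaffected. Decrypting the received ciphertext:
P[1]: S = E(K, 0x09) = 0x21; 0xF2 ⊕ 0x21 = 0xD3.
P[2]: S = E(K, 0x21) = 0x39; 0x72 ⊕ 0x39 = 0x4B.
P[3]: S = E(K, 0x39) = 0x51; 0x38 ⊕ 0x51 = 0x69.
Blocks that differ from the original plaintext: P[3].

P[1] = 0xD3, P[2] = 0x4B, P[3] = 0x69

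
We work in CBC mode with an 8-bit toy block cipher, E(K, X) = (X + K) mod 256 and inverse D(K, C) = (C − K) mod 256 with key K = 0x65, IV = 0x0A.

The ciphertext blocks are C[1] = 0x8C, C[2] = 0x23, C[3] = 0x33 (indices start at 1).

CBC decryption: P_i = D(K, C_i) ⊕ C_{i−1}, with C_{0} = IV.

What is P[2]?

P[2] = 0x32

P[2]: D(K, 0x23) = 0xBE; 0xBE ⊕ 0x8C = 0x32.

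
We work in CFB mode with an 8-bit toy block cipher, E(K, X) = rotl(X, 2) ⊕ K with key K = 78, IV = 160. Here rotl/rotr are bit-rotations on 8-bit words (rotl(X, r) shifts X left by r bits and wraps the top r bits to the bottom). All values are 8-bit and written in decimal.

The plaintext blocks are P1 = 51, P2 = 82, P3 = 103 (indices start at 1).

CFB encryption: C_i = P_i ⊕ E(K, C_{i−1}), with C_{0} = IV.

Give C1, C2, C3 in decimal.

C1 = 255, C2 = 227, C3 = 166

C1: E(K, 160) = 204; 51 ⊕ 204 = 255.
C2: E(K, 255) = 177; 82 ⊕ 177 = 227.
C3: E(K, 227) = 193; 103 ⊕ 193 = 166.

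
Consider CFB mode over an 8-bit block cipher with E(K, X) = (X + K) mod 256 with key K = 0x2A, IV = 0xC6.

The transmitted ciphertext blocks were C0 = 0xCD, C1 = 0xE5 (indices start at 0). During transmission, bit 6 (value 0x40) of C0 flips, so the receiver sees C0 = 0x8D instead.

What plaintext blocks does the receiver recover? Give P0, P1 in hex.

CFB decryption: P_i = C_i ⊕ E(K, C_{i−1}), with C_{−1} = IV.
Only C0 changed, to 0x8D. In CFB, a change in C_i flips the same bit in P_i and garbles P_{i+1}. Decrypting the received ciphertext:
P0: E(K, 0xC6) = 0xF0; 0x8D ⊕ 0xF0 = 0x7D.
P1: E(K, 0x8D) = 0xB7; 0xE5 ⊕ 0xB7 = 0x52.
Blocks that differ from the original plaintext: P0, P1.

P0 = 0x7D, P1 = 0x52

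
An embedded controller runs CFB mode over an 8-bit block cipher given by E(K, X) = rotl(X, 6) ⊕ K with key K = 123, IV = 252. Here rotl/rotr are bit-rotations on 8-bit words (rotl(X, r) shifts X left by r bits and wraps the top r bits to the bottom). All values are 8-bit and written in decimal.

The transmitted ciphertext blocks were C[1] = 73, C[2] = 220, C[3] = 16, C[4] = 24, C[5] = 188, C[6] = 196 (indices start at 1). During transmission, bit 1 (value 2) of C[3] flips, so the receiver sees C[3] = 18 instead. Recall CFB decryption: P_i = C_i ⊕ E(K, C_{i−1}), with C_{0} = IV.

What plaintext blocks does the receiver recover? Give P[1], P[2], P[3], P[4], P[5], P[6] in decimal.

P[1] = 13, P[2] = 245, P[3] = 94, P[4] = 231, P[5] = 193, P[6] = 144

Only C[3] changed, to 18. In CFB, a change in C_i flips the same bit in P_i and garbles P_{i+1}. Decrypting the received ciphertext:
P[1]: E(K, 252) = 68; 73 ⊕ 68 = 13.
P[2]: E(K, 73) = 41; 220 ⊕ 41 = 245.
P[3]: E(K, 220) = 76; 18 ⊕ 76 = 94.
P[4]: E(K, 18) = 255; 24 ⊕ 255 = 231.
P[5]: E(K, 24) = 125; 188 ⊕ 125 = 193.
P[6]: E(K, 188) = 84; 196 ⊕ 84 = 144.
Blocks that differ from the original plaintext: P[3], P[4].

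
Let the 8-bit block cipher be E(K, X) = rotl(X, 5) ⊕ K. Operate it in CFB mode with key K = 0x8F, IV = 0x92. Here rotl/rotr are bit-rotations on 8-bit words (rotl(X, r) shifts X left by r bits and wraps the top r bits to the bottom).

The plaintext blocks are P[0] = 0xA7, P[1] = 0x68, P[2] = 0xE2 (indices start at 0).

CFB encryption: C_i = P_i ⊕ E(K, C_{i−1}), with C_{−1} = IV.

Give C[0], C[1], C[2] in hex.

C[0]: E(K, 0x92) = 0xDD; 0xA7 ⊕ 0xDD = 0x7A.
C[1]: E(K, 0x7A) = 0xC0; 0x68 ⊕ 0xC0 = 0xA8.
C[2]: E(K, 0xA8) = 0x9A; 0xE2 ⊕ 0x9A = 0x78.

C[0] = 0x7A, C[1] = 0xA8, C[2] = 0x78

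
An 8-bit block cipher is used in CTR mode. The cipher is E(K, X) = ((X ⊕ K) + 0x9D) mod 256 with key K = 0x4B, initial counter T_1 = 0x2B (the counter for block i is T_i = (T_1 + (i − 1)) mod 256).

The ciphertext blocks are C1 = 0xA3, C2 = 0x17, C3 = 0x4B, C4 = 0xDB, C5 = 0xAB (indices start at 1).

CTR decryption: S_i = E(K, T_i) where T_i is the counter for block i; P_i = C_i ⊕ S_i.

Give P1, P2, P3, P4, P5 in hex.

P1 = 0x5E, P2 = 0x13, P3 = 0x48, P4 = 0xD9, P5 = 0xAA

P1: T = 0x2B, S = E(K, T) = 0xFD; 0xA3 ⊕ 0xFD = 0x5E.
P2: T = 0x2C, S = E(K, T) = 0x04; 0x17 ⊕ 0x04 = 0x13.
P3: T = 0x2D, S = E(K, T) = 0x03; 0x4B ⊕ 0x03 = 0x48.
P4: T = 0x2E, S = E(K, T) = 0x02; 0xDB ⊕ 0x02 = 0xD9.
P5: T = 0x2F, S = E(K, T) = 0x01; 0xAB ⊕ 0x01 = 0xAA.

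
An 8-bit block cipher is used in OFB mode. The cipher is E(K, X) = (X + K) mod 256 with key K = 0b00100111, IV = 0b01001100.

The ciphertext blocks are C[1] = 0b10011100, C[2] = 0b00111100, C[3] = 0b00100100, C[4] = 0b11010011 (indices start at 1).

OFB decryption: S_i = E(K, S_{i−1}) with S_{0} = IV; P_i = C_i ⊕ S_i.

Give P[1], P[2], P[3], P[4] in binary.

P[1] = 0b11101111, P[2] = 0b10100110, P[3] = 0b11100101, P[4] = 0b00111011

P[1]: S = E(K, 0b01001100) = 0b01110011; 0b10011100 ⊕ 0b01110011 = 0b11101111.
P[2]: S = E(K, 0b01110011) = 0b10011010; 0b00111100 ⊕ 0b10011010 = 0b10100110.
P[3]: S = E(K, 0b10011010) = 0b11000001; 0b00100100 ⊕ 0b11000001 = 0b11100101.
P[4]: S = E(K, 0b11000001) = 0b11101000; 0b11010011 ⊕ 0b11101000 = 0b00111011.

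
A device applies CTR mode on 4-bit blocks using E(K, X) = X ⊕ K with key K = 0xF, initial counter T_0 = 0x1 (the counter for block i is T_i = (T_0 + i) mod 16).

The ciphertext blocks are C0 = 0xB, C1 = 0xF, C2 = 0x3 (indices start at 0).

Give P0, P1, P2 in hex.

CTR decryption: S_i = E(K, T_i) where T_i is the counter for block i; P_i = C_i ⊕ S_i.
P0: T = 0x1, S = E(K, T) = 0xE; 0xB ⊕ 0xE = 0x5.
P1: T = 0x2, S = E(K, T) = 0xD; 0xF ⊕ 0xD = 0x2.
P2: T = 0x3, S = E(K, T) = 0xC; 0x3 ⊕ 0xC = 0xF.

P0 = 0x5, P1 = 0x2, P2 = 0xF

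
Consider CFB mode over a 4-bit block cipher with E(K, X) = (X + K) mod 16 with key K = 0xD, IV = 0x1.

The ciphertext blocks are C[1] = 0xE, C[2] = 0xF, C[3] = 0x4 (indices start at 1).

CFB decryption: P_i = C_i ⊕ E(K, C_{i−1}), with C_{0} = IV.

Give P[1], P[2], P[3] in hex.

P[1] = 0x0, P[2] = 0x4, P[3] = 0x8

P[1]: E(K, 0x1) = 0xE; 0xE ⊕ 0xE = 0x0.
P[2]: E(K, 0xE) = 0xB; 0xF ⊕ 0xB = 0x4.
P[3]: E(K, 0xF) = 0xC; 0x4 ⊕ 0xC = 0x8.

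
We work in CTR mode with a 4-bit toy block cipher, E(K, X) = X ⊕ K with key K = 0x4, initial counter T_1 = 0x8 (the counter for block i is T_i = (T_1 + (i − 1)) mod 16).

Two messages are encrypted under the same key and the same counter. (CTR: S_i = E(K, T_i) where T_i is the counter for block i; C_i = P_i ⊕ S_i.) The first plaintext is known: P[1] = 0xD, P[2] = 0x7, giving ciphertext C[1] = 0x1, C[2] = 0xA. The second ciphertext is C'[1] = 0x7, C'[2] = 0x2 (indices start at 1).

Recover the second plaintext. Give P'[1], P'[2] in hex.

In CTR with a reused counter, both messages share the same keystream S_i, so C_i ⊕ C'_i = P_i ⊕ P'_i and thus P'_i = P_i ⊕ C_i ⊕ C'_i.
P'[1]: 0xD ⊕ 0x1 ⊕ 0x7 = 0xB.
P'[2]: 0x7 ⊕ 0xA ⊕ 0x2 = 0xF.

P'[1] = 0xB, P'[2] = 0xF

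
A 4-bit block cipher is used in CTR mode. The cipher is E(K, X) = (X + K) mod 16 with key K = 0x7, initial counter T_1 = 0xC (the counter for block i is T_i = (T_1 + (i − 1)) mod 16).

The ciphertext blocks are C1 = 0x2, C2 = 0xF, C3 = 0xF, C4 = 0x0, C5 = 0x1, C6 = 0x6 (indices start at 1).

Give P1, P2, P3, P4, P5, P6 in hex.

P1 = 0x1, P2 = 0xB, P3 = 0xA, P4 = 0x6, P5 = 0x6, P6 = 0xE

CTR decryption: S_i = E(K, T_i) where T_i is the counter for block i; P_i = C_i ⊕ S_i.
P1: T = 0xC, S = E(K, T) = 0x3; 0x2 ⊕ 0x3 = 0x1.
P2: T = 0xD, S = E(K, T) = 0x4; 0xF ⊕ 0x4 = 0xB.
P3: T = 0xE, S = E(K, T) = 0x5; 0xF ⊕ 0x5 = 0xA.
P4: T = 0xF, S = E(K, T) = 0x6; 0x0 ⊕ 0x6 = 0x6.
P5: T = 0x0, S = E(K, T) = 0x7; 0x1 ⊕ 0x7 = 0x6.
P6: T = 0x1, S = E(K, T) = 0x8; 0x6 ⊕ 0x8 = 0xE.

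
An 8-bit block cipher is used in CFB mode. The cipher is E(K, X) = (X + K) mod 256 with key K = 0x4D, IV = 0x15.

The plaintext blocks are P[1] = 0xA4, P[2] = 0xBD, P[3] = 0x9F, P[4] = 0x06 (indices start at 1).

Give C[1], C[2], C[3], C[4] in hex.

C[1] = 0xC6, C[2] = 0xAE, C[3] = 0x64, C[4] = 0xB7

CFB encryption: C_i = P_i ⊕ E(K, C_{i−1}), with C_{0} = IV.
C[1]: E(K, 0x15) = 0x62; 0xA4 ⊕ 0x62 = 0xC6.
C[2]: E(K, 0xC6) = 0x13; 0xBD ⊕ 0x13 = 0xAE.
C[3]: E(K, 0xAE) = 0xFB; 0x9F ⊕ 0xFB = 0x64.
C[4]: E(K, 0x64) = 0xB1; 0x06 ⊕ 0xB1 = 0xB7.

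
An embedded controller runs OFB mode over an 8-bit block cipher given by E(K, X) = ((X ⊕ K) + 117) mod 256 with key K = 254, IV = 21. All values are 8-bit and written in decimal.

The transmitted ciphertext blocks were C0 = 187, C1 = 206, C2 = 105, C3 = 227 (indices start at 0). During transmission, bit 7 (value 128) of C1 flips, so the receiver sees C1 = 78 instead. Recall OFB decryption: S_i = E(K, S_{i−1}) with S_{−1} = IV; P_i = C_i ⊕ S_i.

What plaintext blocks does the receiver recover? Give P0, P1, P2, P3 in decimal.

Only C1 changed, to 78. In OFB, a change in C_i flips the same bit in P_i only; the keystream is unaffected. Decrypting the received ciphertext:
P0: S = E(K, 21) = 96; 187 ⊕ 96 = 219.
P1: S = E(K, 96) = 19; 78 ⊕ 19 = 93.
P2: S = E(K, 19) = 98; 105 ⊕ 98 = 11.
P3: S = E(K, 98) = 17; 227 ⊕ 17 = 242.
Blocks that differ from the original plaintext: P1.

P0 = 219, P1 = 93, P2 = 11, P3 = 242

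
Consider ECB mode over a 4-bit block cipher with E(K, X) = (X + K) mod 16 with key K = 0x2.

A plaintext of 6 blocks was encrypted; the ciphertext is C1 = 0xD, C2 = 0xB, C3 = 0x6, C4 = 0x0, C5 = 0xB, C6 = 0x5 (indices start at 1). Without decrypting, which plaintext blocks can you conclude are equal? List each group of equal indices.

P2 = P5

ECB encrypts each block independently with the same key, so equal ciphertext blocks imply equal plaintext blocks.
C2 = C5 = 0xB, so P2 = P5.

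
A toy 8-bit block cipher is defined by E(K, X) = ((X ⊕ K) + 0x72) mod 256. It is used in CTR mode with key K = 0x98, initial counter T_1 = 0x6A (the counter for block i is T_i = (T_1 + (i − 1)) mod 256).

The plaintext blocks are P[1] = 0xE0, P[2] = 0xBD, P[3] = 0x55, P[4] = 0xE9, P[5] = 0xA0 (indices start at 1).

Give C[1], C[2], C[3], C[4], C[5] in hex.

C[1] = 0x84, C[2] = 0xD8, C[3] = 0x33, C[4] = 0x8E, C[5] = 0xC8

CTR encryption: S_i = E(K, T_i) where T_i is the counter for block i; C_i = P_i ⊕ S_i.
C[1]: T = 0x6A, S = E(K, T) = 0x64; 0xE0 ⊕ 0x64 = 0x84.
C[2]: T = 0x6B, S = E(K, T) = 0x65; 0xBD ⊕ 0x65 = 0xD8.
C[3]: T = 0x6C, S = E(K, T) = 0x66; 0x55 ⊕ 0x66 = 0x33.
C[4]: T = 0x6D, S = E(K, T) = 0x67; 0xE9 ⊕ 0x67 = 0x8E.
C[5]: T = 0x6E, S = E(K, T) = 0x68; 0xA0 ⊕ 0x68 = 0xC8.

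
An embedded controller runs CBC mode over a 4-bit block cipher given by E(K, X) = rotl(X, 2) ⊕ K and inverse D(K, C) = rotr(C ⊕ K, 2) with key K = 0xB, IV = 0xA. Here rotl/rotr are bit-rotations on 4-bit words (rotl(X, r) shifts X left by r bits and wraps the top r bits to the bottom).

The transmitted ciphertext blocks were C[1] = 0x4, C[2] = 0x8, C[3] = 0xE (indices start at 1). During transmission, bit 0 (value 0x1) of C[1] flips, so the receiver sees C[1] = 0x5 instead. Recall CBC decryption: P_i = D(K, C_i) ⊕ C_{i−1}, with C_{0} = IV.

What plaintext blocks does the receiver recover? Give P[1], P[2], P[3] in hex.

P[1] = 0x1, P[2] = 0x9, P[3] = 0xD

Only C[1] changed, to 0x5. In CBC, a change in C_i garbles P_i and flips the same bit in P_{i+1}. Decrypting the received ciphertext:
P[1]: D(K, 0x5) = 0xB; 0xB ⊕ 0xA = 0x1.
P[2]: D(K, 0x8) = 0xC; 0xC ⊕ 0x5 = 0x9.
P[3]: D(K, 0xE) = 0x5; 0x5 ⊕ 0x8 = 0xD.
Blocks that differ from the original plaintext: P[1], P[2].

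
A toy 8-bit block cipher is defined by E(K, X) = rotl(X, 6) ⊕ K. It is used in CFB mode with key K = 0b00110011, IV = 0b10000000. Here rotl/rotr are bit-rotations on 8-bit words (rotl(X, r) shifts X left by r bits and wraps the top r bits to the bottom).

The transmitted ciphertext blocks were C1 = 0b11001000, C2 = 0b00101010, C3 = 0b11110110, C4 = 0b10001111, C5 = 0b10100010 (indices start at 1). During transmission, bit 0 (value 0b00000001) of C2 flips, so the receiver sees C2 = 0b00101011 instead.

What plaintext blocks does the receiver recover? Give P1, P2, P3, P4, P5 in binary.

P1 = 0b11011011, P2 = 0b00101010, P3 = 0b00001111, P4 = 0b00000001, P5 = 0b01110010

CFB decryption: P_i = C_i ⊕ E(K, C_{i−1}), with C_{0} = IV.
Only C2 changed, to 0b00101011. In CFB, a change in C_i flips the same bit in P_i and garbles P_{i+1}. Decrypting the received ciphertext:
P1: E(K, 0b10000000) = 0b00010011; 0b11001000 ⊕ 0b00010011 = 0b11011011.
P2: E(K, 0b11001000) = 0b00000001; 0b00101011 ⊕ 0b00000001 = 0b00101010.
P3: E(K, 0b00101011) = 0b11111001; 0b11110110 ⊕ 0b11111001 = 0b00001111.
P4: E(K, 0b11110110) = 0b10001110; 0b10001111 ⊕ 0b10001110 = 0b00000001.
P5: E(K, 0b10001111) = 0b11010000; 0b10100010 ⊕ 0b11010000 = 0b01110010.
Blocks that differ from the original plaintext: P2, P3.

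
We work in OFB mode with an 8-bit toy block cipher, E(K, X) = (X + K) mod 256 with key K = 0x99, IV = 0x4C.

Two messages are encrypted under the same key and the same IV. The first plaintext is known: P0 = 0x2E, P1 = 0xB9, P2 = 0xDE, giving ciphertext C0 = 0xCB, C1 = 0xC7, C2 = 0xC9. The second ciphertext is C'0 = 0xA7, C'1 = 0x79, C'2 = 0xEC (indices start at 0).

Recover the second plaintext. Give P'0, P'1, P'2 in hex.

In OFB with a reused IV, both messages share the same keystream S_i, so C_i ⊕ C'_i = P_i ⊕ P'_i and thus P'_i = P_i ⊕ C_i ⊕ C'_i.
P'0: 0x2E ⊕ 0xCB ⊕ 0xA7 = 0x42.
P'1: 0xB9 ⊕ 0xC7 ⊕ 0x79 = 0x07.
P'2: 0xDE ⊕ 0xC9 ⊕ 0xEC = 0xFB.

P'0 = 0x42, P'1 = 0x07, P'2 = 0xFB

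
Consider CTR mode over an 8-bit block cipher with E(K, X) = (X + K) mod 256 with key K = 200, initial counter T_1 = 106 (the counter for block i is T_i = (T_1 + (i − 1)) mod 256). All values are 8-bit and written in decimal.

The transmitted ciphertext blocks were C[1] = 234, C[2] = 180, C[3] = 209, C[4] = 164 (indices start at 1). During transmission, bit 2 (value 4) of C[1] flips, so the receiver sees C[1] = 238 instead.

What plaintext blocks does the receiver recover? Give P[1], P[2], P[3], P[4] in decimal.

CTR decryption: S_i = E(K, T_i) where T_i is the counter for block i; P_i = C_i ⊕ S_i.
Only C[1] changed, to 238. In CTR, a change in C_i flips the same bit in P_i only; the keystream is unaffected. Decrypting the received ciphertext:
P[1]: T = 106, S = E(K, T) = 50; 238 ⊕ 50 = 220.
P[2]: T = 107, S = E(K, T) = 51; 180 ⊕ 51 = 135.
P[3]: T = 108, S = E(K, T) = 52; 209 ⊕ 52 = 229.
P[4]: T = 109, S = E(K, T) = 53; 164 ⊕ 53 = 145.
Blocks that differ from the original plaintext: P[1].

P[1] = 220, P[2] = 135, P[3] = 229, P[4] = 145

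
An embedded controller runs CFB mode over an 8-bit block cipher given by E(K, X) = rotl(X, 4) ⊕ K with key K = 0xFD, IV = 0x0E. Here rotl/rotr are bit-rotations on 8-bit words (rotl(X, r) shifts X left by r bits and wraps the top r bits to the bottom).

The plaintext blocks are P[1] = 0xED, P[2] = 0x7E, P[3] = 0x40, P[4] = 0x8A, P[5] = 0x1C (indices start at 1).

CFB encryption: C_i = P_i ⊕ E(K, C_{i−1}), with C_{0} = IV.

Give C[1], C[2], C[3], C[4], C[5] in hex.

C[1]: E(K, 0x0E) = 0x1D; 0xED ⊕ 0x1D = 0xF0.
C[2]: E(K, 0xF0) = 0xF2; 0x7E ⊕ 0xF2 = 0x8C.
C[3]: E(K, 0x8C) = 0x35; 0x40 ⊕ 0x35 = 0x75.
C[4]: E(K, 0x75) = 0xAA; 0x8A ⊕ 0xAA = 0x20.
C[5]: E(K, 0x20) = 0xFF; 0x1C ⊕ 0xFF = 0xE3.

C[1] = 0xF0, C[2] = 0x8C, C[3] = 0x75, C[4] = 0x20, C[5] = 0xE3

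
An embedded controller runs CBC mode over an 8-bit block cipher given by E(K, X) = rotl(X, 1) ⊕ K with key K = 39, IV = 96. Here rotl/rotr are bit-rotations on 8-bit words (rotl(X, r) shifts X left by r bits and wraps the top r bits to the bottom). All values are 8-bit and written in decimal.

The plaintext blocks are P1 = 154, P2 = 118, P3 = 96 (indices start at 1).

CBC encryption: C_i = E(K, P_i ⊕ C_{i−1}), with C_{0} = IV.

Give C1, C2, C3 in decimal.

C1 = 210, C2 = 110, C3 = 59

C1: P1 ⊕ 96 = 250; E(K, 250) = 210.
C2: P2 ⊕ 210 = 164; E(K, 164) = 110.
C3: P3 ⊕ 110 = 14; E(K, 14) = 59.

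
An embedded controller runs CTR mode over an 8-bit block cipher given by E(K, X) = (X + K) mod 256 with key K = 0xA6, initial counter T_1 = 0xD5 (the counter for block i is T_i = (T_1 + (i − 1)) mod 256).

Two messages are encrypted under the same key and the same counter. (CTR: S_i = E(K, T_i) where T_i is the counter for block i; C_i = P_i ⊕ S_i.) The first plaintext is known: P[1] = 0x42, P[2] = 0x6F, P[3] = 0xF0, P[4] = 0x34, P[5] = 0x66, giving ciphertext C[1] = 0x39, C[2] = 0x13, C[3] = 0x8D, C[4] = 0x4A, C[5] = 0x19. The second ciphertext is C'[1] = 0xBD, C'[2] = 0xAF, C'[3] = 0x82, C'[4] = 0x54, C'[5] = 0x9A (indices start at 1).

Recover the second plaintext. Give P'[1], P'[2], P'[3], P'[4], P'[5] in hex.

In CTR with a reused counter, both messages share the same keystream S_i, so C_i ⊕ C'_i = P_i ⊕ P'_i and thus P'_i = P_i ⊕ C_i ⊕ C'_i.
P'[1]: 0x42 ⊕ 0x39 ⊕ 0xBD = 0xC6.
P'[2]: 0x6F ⊕ 0x13 ⊕ 0xAF = 0xD3.
P'[3]: 0xF0 ⊕ 0x8D ⊕ 0x82 = 0xFF.
P'[4]: 0x34 ⊕ 0x4A ⊕ 0x54 = 0x2A.
P'[5]: 0x66 ⊕ 0x19 ⊕ 0x9A = 0xE5.

P'[1] = 0xC6, P'[2] = 0xD3, P'[3] = 0xFF, P'[4] = 0x2A, P'[5] = 0xE5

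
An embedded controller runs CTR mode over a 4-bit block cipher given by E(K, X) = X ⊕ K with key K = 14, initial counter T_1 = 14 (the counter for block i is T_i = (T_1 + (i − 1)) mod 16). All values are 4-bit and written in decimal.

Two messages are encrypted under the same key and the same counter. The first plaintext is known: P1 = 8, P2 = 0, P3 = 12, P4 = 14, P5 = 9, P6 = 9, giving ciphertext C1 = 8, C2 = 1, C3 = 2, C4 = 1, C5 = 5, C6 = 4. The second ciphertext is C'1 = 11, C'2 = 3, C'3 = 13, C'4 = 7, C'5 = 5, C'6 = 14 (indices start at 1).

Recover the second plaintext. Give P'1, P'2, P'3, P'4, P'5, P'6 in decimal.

In CTR with a reused counter, both messages share the same keystream S_i, so C_i ⊕ C'_i = P_i ⊕ P'_i and thus P'_i = P_i ⊕ C_i ⊕ C'_i.
P'1: 8 ⊕ 8 ⊕ 11 = 11.
P'2: 0 ⊕ 1 ⊕ 3 = 2.
P'3: 12 ⊕ 2 ⊕ 13 = 3.
P'4: 14 ⊕ 1 ⊕ 7 = 8.
P'5: 9 ⊕ 5 ⊕ 5 = 9.
P'6: 9 ⊕ 4 ⊕ 14 = 3.

P'1 = 11, P'2 = 2, P'3 = 3, P'4 = 8, P'5 = 9, P'6 = 3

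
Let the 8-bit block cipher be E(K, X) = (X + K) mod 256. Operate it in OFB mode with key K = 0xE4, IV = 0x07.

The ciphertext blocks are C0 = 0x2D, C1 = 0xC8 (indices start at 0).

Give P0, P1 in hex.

OFB decryption: S_i = E(K, S_{i−1}) with S_{−1} = IV; P_i = C_i ⊕ S_i.
P0: S = E(K, 0x07) = 0xEB; 0x2D ⊕ 0xEB = 0xC6.
P1: S = E(K, 0xEB) = 0xCF; 0xC8 ⊕ 0xCF = 0x07.

P0 = 0xC6, P1 = 0x07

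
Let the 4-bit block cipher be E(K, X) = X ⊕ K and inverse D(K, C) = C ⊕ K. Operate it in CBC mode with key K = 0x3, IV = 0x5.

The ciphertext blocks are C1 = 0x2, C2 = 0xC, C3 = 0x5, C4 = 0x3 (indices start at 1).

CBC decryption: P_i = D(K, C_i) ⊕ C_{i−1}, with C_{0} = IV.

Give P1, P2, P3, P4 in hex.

P1: D(K, 0x2) = 0x1; 0x1 ⊕ 0x5 = 0x4.
P2: D(K, 0xC) = 0xF; 0xF ⊕ 0x2 = 0xD.
P3: D(K, 0x5) = 0x6; 0x6 ⊕ 0xC = 0xA.
P4: D(K, 0x3) = 0x0; 0x0 ⊕ 0x5 = 0x5.

P1 = 0x4, P2 = 0xD, P3 = 0xA, P4 = 0x5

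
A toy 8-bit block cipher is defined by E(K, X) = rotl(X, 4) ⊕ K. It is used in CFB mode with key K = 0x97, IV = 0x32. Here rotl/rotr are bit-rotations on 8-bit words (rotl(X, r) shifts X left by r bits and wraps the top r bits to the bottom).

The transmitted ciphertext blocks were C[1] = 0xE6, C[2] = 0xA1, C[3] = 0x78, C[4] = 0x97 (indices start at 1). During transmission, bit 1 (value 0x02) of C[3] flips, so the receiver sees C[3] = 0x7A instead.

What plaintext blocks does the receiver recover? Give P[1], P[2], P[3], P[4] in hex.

P[1] = 0x52, P[2] = 0x58, P[3] = 0xF7, P[4] = 0xA7

CFB decryption: P_i = C_i ⊕ E(K, C_{i−1}), with C_{0} = IV.
Only C[3] changed, to 0x7A. In CFB, a change in C_i flips the same bit in P_i and garbles P_{i+1}. Decrypting the received ciphertext:
P[1]: E(K, 0x32) = 0xB4; 0xE6 ⊕ 0xB4 = 0x52.
P[2]: E(K, 0xE6) = 0xF9; 0xA1 ⊕ 0xF9 = 0x58.
P[3]: E(K, 0xA1) = 0x8D; 0x7A ⊕ 0x8D = 0xF7.
P[4]: E(K, 0x7A) = 0x30; 0x97 ⊕ 0x30 = 0xA7.
Blocks that differ from the original plaintext: P[3], P[4].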